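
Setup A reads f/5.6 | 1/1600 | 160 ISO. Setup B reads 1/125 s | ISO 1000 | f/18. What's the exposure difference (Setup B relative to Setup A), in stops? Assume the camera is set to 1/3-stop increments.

Aperture: f/5.6 → f/6.3 → f/7.1 → f/8 → f/9 → f/10 → f/11 → f/13 → f/14 → f/16 → f/18 — 3 1/3 stops stopped down (darker).
Shutter speed: 1/1600 → 1/1250 → 1/1000 → 1/800 → 1/640 → 1/500 → 1/400 → 1/320 → 1/250 → 1/200 → 1/160 → 1/125 — 3 2/3 stops slower (brighter).
ISO: 160 → 200 → 250 → 320 → 400 → 500 → 640 → 800 → 1000 — 2 2/3 stops raised (brighter).
Net: −3 1/3 +3 2/3 +2 2/3 = +3 stops.

3 stops brighter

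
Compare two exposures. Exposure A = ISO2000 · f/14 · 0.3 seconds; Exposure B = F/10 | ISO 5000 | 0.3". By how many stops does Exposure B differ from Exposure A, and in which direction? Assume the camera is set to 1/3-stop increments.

2 1/3 stops brighter

Aperture: f/14 → f/13 → f/11 → f/10 — 1 stop larger aperture (brighter).
Shutter speed: unchanged.
ISO: 2000 → 2500 → 3200 → 4000 → 5000 — 1 1/3 stops raised (brighter).
Net: +1 +1 1/3 = +2 1/3 stops.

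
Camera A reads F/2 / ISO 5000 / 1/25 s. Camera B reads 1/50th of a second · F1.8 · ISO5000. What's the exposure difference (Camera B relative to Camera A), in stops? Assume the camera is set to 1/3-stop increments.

Aperture: f/2 → f/1.8 — 1/3 stop opened up (brighter).
Shutter speed: 1/25 → 1/30 → 1/40 → 1/50 — 1 stop faster (darker).
ISO: unchanged.
Net: +1/3 −1 = −2/3 stops.

2/3 stop darker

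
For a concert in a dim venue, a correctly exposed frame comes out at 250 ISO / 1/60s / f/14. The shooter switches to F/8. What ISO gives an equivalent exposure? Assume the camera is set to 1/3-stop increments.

Aperture: f/14 → f/13 → f/11 → f/10 → f/9 → f/8 — 1 2/3 stops larger aperture (brighter).
Need 1 2/3 stops darker from the ISO: 250 → 200 → 160 → 125 → 100 → 80.

ISO 80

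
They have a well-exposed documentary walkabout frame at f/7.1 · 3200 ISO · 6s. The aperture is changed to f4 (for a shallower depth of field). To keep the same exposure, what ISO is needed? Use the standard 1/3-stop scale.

ISO 1000

Aperture: f/7.1 → f/6.3 → f/5.6 → f/5 → f/4.5 → f/4 — 1 2/3 stops opened up (brighter).
Need 1 2/3 stops darker from the ISO: 3200 → 2500 → 2000 → 1600 → 1250 → 1000.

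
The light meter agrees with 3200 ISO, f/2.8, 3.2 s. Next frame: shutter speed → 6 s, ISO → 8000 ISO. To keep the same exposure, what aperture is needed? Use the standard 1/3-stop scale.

f/6.3

Shutter speed: 3.2 → 4 → 5 → 6 — 1 stop slower (brighter).
ISO: 3200 → 4000 → 5000 → 6400 → 8000 — 1 1/3 stops higher (brighter).
Net change so far: 2 1/3 stops brighter. Offset with the aperture: f/2.8 → f/3.2 → f/3.5 → f/4 → f/4.5 → f/5 → f/5.6 → f/6.3.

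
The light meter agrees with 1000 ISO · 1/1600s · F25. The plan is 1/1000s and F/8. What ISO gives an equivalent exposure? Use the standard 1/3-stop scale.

Shutter speed: 1/1600 → 1/1250 → 1/1000 — 2/3 stop longer (brighter).
Aperture: f/25 → f/22 → f/20 → f/18 → f/16 → f/14 → f/13 → f/11 → f/10 → f/9 → f/8 — 3 1/3 stops opened up (brighter).
Net change so far: 4 stops brighter. Offset with the ISO: 1000 → 800 → 640 → 500 → 400 → 320 → 250 → 200 → 160 → 125 → 100 → 80 → 64.

ISO 64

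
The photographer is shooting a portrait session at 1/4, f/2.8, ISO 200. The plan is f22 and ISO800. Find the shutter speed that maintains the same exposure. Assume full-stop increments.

Aperture: f/2.8 → f/4 → f/5.6 → f/8 → f/11 → f/16 → f/22 — 6 stops smaller aperture (darker).
ISO: 200 → 400 → 800 — 2 stops raised (brighter).
Net change so far: 4 stops darker. Offset with the shutter speed: 1/4 → 1/2 → 1 → 2 → 4.

4 s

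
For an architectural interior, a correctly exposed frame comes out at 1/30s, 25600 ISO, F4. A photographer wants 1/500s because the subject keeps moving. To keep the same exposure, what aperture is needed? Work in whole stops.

f/1.0

Shutter speed: 1/30 → 1/60 → 1/125 → 1/250 → 1/500 — 4 stops shorter (darker).
Need 4 stops brighter from the aperture: f/4 → f/2.8 → f/2 → f/1.4 → f/1.0.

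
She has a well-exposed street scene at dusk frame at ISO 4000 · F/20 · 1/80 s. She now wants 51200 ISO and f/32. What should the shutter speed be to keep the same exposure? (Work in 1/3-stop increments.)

ISO: 4000 → 5000 → 6400 → 8000 → 10000 → 12800 → 16000 → 20000 → 25600 → 32000 → 40000 → 51200 — 3 2/3 stops higher (brighter).
Aperture: f/20 → f/22 → f/25 → f/29 → f/32 — 1 1/3 stops stopped down (darker).
Net change so far: 2 1/3 stops brighter. Offset with the shutter speed: 1/80 → 1/100 → 1/125 → 1/160 → 1/200 → 1/250 → 1/320 → 1/400.

1/400s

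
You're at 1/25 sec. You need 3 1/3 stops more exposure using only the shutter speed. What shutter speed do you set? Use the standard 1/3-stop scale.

0.4 s

Shutter speed: 1/25 → 1/20 → 1/15 → 1/13 → 1/10 → 1/8 → 1/6 → 1/5 → 1/4 → 0.3 → 0.4 — 3 1/3 stops longer (brighter).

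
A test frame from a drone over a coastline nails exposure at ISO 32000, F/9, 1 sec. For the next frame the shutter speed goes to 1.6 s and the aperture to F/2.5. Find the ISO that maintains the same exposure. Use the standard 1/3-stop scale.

Shutter speed: 1 → 1.3 → 1.6 — 2/3 stop longer (brighter).
Aperture: f/9 → f/8 → f/7.1 → f/6.3 → f/5.6 → f/5 → f/4.5 → f/4 → f/3.5 → f/3.2 → f/2.8 → f/2.5 — 3 2/3 stops larger aperture (brighter).
Net change so far: 4 1/3 stops brighter. Offset with the ISO: 32000 → 25600 → 20000 → 16000 → 12800 → 10000 → 8000 → 6400 → 5000 → 4000 → 3200 → 2500 → 2000 → 1600.

ISO 1600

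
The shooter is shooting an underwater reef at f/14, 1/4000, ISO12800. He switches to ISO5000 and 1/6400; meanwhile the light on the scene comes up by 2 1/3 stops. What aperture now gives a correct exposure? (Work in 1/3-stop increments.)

f/16

Scene light: 2 1/3 stops brighter.
ISO: 12800 → 10000 → 8000 → 6400 → 5000 — 1 1/3 stops lower (darker).
Shutter speed: 1/4000 → 1/5000 → 1/6400 — 2/3 stop shorter (darker).
Net so far: 1/3 stop brighter. Aperture: f/14 → f/16.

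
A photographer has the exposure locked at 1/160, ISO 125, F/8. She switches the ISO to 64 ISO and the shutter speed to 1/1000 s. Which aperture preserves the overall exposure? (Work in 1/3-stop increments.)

ISO: 125 → 100 → 80 → 64 — 1 stop lower (darker).
Shutter speed: 1/160 → 1/200 → 1/250 → 1/320 → 1/400 → 1/500 → 1/640 → 1/800 → 1/1000 — 2 2/3 stops faster (darker).
Net change so far: 3 2/3 stops darker. Offset with the aperture: f/8 → f/7.1 → f/6.3 → f/5.6 → f/5 → f/4.5 → f/4 → f/3.5 → f/3.2 → f/2.8 → f/2.5 → f/2.2.

f/2.2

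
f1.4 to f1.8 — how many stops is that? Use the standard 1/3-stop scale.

2/3 stop

f/1.4 → f/1.6 → f/1.8 — count the steps: 2 third-stops = 2/3 stop.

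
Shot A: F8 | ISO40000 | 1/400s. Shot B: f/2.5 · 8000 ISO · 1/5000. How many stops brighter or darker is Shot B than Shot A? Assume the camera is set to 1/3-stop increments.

2 2/3 stops darker

Aperture: f/8 → f/7.1 → f/6.3 → f/5.6 → f/5 → f/4.5 → f/4 → f/3.5 → f/3.2 → f/2.8 → f/2.5 — 3 1/3 stops wider (brighter).
Shutter speed: 1/400 → 1/500 → 1/640 → 1/800 → 1/1000 → 1/1250 → 1/1600 → 1/2000 → 1/2500 → 1/3200 → 1/4000 → 1/5000 — 3 2/3 stops shorter (darker).
ISO: 40000 → 32000 → 25600 → 20000 → 16000 → 12800 → 10000 → 8000 — 2 1/3 stops dropped (darker).
Net: +3 1/3 −3 2/3 −2 1/3 = −2 2/3 stops.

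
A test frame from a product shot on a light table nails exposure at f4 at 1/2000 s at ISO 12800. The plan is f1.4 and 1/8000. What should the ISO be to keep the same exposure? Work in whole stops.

Aperture: f/4 → f/2.8 → f/2 → f/1.4 — 3 stops larger aperture (brighter).
Shutter speed: 1/2000 → 1/4000 → 1/8000 — 2 stops shorter (darker).
Net change so far: 1 stop brighter. Offset with the ISO: 12800 → 6400.

ISO 6400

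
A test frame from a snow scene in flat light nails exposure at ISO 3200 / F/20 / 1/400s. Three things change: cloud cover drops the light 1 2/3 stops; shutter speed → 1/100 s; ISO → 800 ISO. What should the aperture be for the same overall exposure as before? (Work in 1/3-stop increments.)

f/11

Scene light: 1 2/3 stops darker.
Shutter speed: 1/400 → 1/320 → 1/250 → 1/200 → 1/160 → 1/125 → 1/100 — 2 stops longer (brighter).
ISO: 3200 → 2500 → 2000 → 1600 → 1250 → 1000 → 800 — 2 stops lower (darker).
Net so far: 1 2/3 stops darker. Aperture: f/20 → f/18 → f/16 → f/14 → f/13 → f/11.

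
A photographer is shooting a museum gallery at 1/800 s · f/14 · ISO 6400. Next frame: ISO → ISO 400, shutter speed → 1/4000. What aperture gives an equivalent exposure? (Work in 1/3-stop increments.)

ISO: 6400 → 5000 → 4000 → 3200 → 2500 → 2000 → 1600 → 1250 → 1000 → 800 → 640 → 500 → 400 — 4 stops lower (darker).
Shutter speed: 1/800 → 1/1000 → 1/1250 → 1/1600 → 1/2000 → 1/2500 → 1/3200 → 1/4000 — 2 1/3 stops shorter (darker).
Net change so far: 6 1/3 stops darker. Offset with the aperture: f/14 → f/13 → f/11 → f/10 → f/9 → f/8 → f/7.1 → f/6.3 → f/5.6 → f/5 → f/4.5 → f/4 → f/3.5 → f/3.2 → f/2.8 → f/2.5 → f/2.2 → f/2 → f/1.8 → f/1.6.

f/1.6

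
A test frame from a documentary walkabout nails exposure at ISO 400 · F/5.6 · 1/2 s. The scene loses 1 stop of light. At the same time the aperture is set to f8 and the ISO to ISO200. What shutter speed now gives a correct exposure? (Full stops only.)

4 s

Scene light: 1 stop darker.
Aperture: f/5.6 → f/8 — 1 stop narrower (darker).
ISO: 400 → 200 — 1 stop lower (darker).
Net so far: 3 stops darker. Shutter speed: 1/2 → 1 → 2 → 4.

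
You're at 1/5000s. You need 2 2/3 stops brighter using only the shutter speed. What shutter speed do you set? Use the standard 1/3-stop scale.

Shutter speed: 1/5000 → 1/4000 → 1/3200 → 1/2500 → 1/2000 → 1/1600 → 1/1250 → 1/1000 → 1/800 — 2 2/3 stops slower (brighter).

1/800s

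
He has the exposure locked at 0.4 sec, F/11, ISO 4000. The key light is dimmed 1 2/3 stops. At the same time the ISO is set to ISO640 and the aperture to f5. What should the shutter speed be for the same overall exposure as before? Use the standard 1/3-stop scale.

Scene light: 1 2/3 stops darker.
ISO: 4000 → 3200 → 2500 → 2000 → 1600 → 1250 → 1000 → 800 → 640 — 2 2/3 stops lower (darker).
Aperture: f/11 → f/10 → f/9 → f/8 → f/7.1 → f/6.3 → f/5.6 → f/5 — 2 1/3 stops larger aperture (brighter).
Net so far: 2 stops darker. Shutter speed: 0.4 → 0.5 → 0.6 → 0.8 → 1 → 1.3 → 1.6.

1.6 s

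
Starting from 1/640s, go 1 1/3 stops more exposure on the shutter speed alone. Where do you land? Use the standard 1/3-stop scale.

Shutter speed: 1/640 → 1/500 → 1/400 → 1/320 → 1/250 — 1 1/3 stops slower (brighter).

1/250s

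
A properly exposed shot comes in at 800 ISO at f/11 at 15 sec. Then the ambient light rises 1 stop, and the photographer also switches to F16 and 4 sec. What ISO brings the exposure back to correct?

Scene light: 1 stop brighter.
Aperture: f/11 → f/16 — 1 stop narrower (darker).
Shutter speed: 15 → 8 → 4 — 2 stops shorter (darker).
Net so far: 2 stops darker. ISO: 800 → 1600 → 3200.

ISO 3200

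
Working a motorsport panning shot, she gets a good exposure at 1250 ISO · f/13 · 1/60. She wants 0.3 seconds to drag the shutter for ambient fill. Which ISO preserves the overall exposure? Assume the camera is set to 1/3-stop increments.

ISO 64

Shutter speed: 1/60 → 1/50 → 1/40 → 1/30 → 1/25 → 1/20 → 1/15 → 1/13 → 1/10 → 1/8 → 1/6 → 1/5 → 1/4 → 0.3 — 4 1/3 stops longer (brighter).
Need 4 1/3 stops darker from the ISO: 1250 → 1000 → 800 → 640 → 500 → 400 → 320 → 250 → 200 → 160 → 125 → 100 → 80 → 64.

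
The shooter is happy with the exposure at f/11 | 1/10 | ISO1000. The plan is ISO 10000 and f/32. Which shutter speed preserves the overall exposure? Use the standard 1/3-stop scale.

1/13s

ISO: 1000 → 1250 → 1600 → 2000 → 2500 → 3200 → 4000 → 5000 → 6400 → 8000 → 10000 — 3 1/3 stops raised (brighter).
Aperture: f/11 → f/13 → f/14 → f/16 → f/18 → f/20 → f/22 → f/25 → f/29 → f/32 — 3 stops stopped down (darker).
Net change so far: 1/3 stop brighter. Offset with the shutter speed: 1/10 → 1/13.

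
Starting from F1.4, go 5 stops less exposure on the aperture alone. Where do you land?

f/8

Aperture: f/1.4 → f/2 → f/2.8 → f/4 → f/5.6 → f/8 — 5 stops stopped down (darker).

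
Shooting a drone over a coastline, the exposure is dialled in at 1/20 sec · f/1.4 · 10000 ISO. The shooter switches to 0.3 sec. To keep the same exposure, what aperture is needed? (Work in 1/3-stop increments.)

Shutter speed: 1/20 → 1/15 → 1/13 → 1/10 → 1/8 → 1/6 → 1/5 → 1/4 → 0.3 — 2 2/3 stops slower (brighter).
Need 2 2/3 stops darker from the aperture: f/1.4 → f/1.6 → f/1.8 → f/2 → f/2.2 → f/2.5 → f/2.8 → f/3.2 → f/3.5.

f/3.5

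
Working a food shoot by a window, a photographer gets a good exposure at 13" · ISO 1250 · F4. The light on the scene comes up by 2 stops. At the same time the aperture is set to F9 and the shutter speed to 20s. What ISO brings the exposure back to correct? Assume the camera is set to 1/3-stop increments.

ISO 1000

Scene light: 2 stops brighter.
Aperture: f/4 → f/4.5 → f/5 → f/5.6 → f/6.3 → f/7.1 → f/8 → f/9 — 2 1/3 stops narrower (darker).
Shutter speed: 13 → 15 → 20 — 2/3 stop longer (brighter).
Net so far: 1/3 stop brighter. ISO: 1250 → 1000.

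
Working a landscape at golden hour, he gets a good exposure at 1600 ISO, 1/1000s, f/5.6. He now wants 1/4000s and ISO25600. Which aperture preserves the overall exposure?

f/11

Shutter speed: 1/1000 → 1/2000 → 1/4000 — 2 stops faster (darker).
ISO: 1600 → 3200 → 6400 → 12800 → 25600 — 4 stops raised (brighter).
Net change so far: 2 stops brighter. Offset with the aperture: f/5.6 → f/8 → f/11.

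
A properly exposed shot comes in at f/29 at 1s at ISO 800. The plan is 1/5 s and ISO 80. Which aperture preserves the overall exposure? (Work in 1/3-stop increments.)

Shutter speed: 1 → 0.8 → 0.6 → 0.5 → 0.4 → 0.3 → 1/4 → 1/5 — 2 1/3 stops faster (darker).
ISO: 800 → 640 → 500 → 400 → 320 → 250 → 200 → 160 → 125 → 100 → 80 — 3 1/3 stops lower (darker).
Net change so far: 5 2/3 stops darker. Offset with the aperture: f/29 → f/25 → f/22 → f/20 → f/18 → f/16 → f/14 → f/13 → f/11 → f/10 → f/9 → f/8 → f/7.1 → f/6.3 → f/5.6 → f/5 → f/4.5 → f/4.

f/4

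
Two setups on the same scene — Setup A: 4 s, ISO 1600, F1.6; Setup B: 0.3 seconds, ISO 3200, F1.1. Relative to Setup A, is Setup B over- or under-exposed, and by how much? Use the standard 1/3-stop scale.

Aperture: f/1.6 → f/1.4 → f/1.2 → f/1.1 — 1 stop wider (brighter).
Shutter speed: 4 → 3.2 → 2.5 → 2 → 1.6 → 1.3 → 1 → 0.8 → 0.6 → 0.5 → 0.4 → 0.3 — 3 2/3 stops shorter (darker).
ISO: 1600 → 2000 → 2500 → 3200 — 1 stop raised (brighter).
Net: +1 −3 2/3 +1 = −1 2/3 stops.

1 2/3 stops darker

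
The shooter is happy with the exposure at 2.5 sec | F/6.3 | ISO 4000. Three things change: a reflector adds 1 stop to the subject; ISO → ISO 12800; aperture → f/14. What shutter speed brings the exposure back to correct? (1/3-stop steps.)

Scene light: 1 stop brighter.
ISO: 4000 → 5000 → 6400 → 8000 → 10000 → 12800 — 1 2/3 stops higher (brighter).
Aperture: f/6.3 → f/7.1 → f/8 → f/9 → f/10 → f/11 → f/13 → f/14 — 2 1/3 stops smaller aperture (darker).
Net so far: 1/3 stop brighter. Shutter speed: 2.5 → 2.

2 s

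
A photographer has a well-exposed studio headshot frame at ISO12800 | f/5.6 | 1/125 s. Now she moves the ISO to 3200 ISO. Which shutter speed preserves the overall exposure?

ISO: 12800 → 6400 → 3200 — 2 stops lower (darker).
Need 2 stops brighter from the shutter speed: 1/125 → 1/60 → 1/30.

1/30s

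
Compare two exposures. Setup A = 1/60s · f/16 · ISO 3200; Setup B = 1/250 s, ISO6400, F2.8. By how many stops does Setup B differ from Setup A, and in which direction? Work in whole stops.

Aperture: f/16 → f/11 → f/8 → f/5.6 → f/4 → f/2.8 — 5 stops larger aperture (brighter).
Shutter speed: 1/60 → 1/125 → 1/250 — 2 stops faster (darker).
ISO: 3200 → 6400 — 1 stop higher (brighter).
Net: +5 −2 +1 = +4 stops.

4 stops brighter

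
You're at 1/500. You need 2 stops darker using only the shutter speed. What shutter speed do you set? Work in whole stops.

1/2000s

Shutter speed: 1/500 → 1/1000 → 1/2000 — 2 stops faster (darker).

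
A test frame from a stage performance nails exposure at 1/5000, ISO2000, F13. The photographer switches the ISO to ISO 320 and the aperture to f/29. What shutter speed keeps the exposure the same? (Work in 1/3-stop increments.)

ISO: 2000 → 1600 → 1250 → 1000 → 800 → 640 → 500 → 400 → 320 — 2 2/3 stops lower (darker).
Aperture: f/13 → f/14 → f/16 → f/18 → f/20 → f/22 → f/25 → f/29 — 2 1/3 stops narrower (darker).
Net change so far: 5 stops darker. Offset with the shutter speed: 1/5000 → 1/4000 → 1/3200 → 1/2500 → 1/2000 → 1/1600 → 1/1250 → 1/1000 → 1/800 → 1/640 → 1/500 → 1/400 → 1/320 → 1/250 → 1/200 → 1/160.

1/160s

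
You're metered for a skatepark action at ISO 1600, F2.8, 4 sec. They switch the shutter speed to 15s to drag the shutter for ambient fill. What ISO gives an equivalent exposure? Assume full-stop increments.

ISO 400

Shutter speed: 4 → 8 → 15 — 2 stops longer (brighter).
Need 2 stops darker from the ISO: 1600 → 800 → 400.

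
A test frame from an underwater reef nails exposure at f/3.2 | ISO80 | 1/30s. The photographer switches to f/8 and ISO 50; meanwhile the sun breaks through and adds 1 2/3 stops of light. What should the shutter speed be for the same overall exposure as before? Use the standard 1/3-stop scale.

1/10s

Scene light: 1 2/3 stops brighter.
Aperture: f/3.2 → f/3.5 → f/4 → f/4.5 → f/5 → f/5.6 → f/6.3 → f/7.1 → f/8 — 2 2/3 stops stopped down (darker).
ISO: 80 → 64 → 50 — 2/3 stop dropped (darker).
Net so far: 1 2/3 stops darker. Shutter speed: 1/30 → 1/25 → 1/20 → 1/15 → 1/13 → 1/10.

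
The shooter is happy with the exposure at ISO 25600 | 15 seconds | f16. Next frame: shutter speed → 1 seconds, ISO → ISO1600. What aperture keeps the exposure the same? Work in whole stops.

Shutter speed: 15 → 8 → 4 → 2 → 1 — 4 stops faster (darker).
ISO: 25600 → 12800 → 6400 → 3200 → 1600 — 4 stops dropped (darker).
Net change so far: 8 stops darker. Offset with the aperture: f/16 → f/11 → f/8 → f/5.6 → f/4 → f/2.8 → f/2 → f/1.4 → f/1.0.

f/1.0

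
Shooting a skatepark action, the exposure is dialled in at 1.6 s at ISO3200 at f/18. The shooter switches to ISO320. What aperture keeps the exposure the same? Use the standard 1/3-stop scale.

f/5.6

ISO: 3200 → 2500 → 2000 → 1600 → 1250 → 1000 → 800 → 640 → 500 → 400 → 320 — 3 1/3 stops dropped (darker).
Need 3 1/3 stops brighter from the aperture: f/18 → f/16 → f/14 → f/13 → f/11 → f/10 → f/9 → f/8 → f/7.1 → f/6.3 → f/5.6.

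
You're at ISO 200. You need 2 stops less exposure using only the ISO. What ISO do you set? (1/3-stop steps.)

ISO 50

ISO: 200 → 160 → 125 → 100 → 80 → 64 → 50 — 2 stops dropped (darker).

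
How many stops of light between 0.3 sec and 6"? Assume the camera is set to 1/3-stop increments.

0.3 → 0.4 → 0.5 → 0.6 → 0.8 → 1 → 1.3 → 1.6 → 2 → 2.5 → 3.2 → 4 → 5 → 6 — count the steps: 13 third-stops = 4 1/3 stops.

4 1/3 stops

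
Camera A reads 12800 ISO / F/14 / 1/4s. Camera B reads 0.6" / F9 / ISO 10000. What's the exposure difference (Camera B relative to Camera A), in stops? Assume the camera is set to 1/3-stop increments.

2 1/3 stops brighter

Aperture: f/14 → f/13 → f/11 → f/10 → f/9 — 1 1/3 stops wider (brighter).
Shutter speed: 1/4 → 0.3 → 0.4 → 0.5 → 0.6 — 1 1/3 stops slower (brighter).
ISO: 12800 → 10000 — 1/3 stop lower (darker).
Net: +1 1/3 +1 1/3 −1/3 = +2 1/3 stops.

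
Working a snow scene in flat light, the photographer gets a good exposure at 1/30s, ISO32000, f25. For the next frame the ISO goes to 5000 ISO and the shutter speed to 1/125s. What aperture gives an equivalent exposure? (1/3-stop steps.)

f/5

ISO: 32000 → 25600 → 20000 → 16000 → 12800 → 10000 → 8000 → 6400 → 5000 — 2 2/3 stops dropped (darker).
Shutter speed: 1/30 → 1/40 → 1/50 → 1/60 → 1/80 → 1/100 → 1/125 — 2 stops shorter (darker).
Net change so far: 4 2/3 stops darker. Offset with the aperture: f/25 → f/22 → f/20 → f/18 → f/16 → f/14 → f/13 → f/11 → f/10 → f/9 → f/8 → f/7.1 → f/6.3 → f/5.6 → f/5.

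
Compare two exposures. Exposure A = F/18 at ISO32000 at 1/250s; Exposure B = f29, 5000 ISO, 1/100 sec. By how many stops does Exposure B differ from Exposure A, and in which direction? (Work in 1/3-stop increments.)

Aperture: f/18 → f/20 → f/22 → f/25 → f/29 — 1 1/3 stops smaller aperture (darker).
Shutter speed: 1/250 → 1/200 → 1/160 → 1/125 → 1/100 — 1 1/3 stops longer (brighter).
ISO: 32000 → 25600 → 20000 → 16000 → 12800 → 10000 → 8000 → 6400 → 5000 — 2 2/3 stops dropped (darker).
Net: −1 1/3 +1 1/3 −2 2/3 = −2 2/3 stops.

2 2/3 stops darker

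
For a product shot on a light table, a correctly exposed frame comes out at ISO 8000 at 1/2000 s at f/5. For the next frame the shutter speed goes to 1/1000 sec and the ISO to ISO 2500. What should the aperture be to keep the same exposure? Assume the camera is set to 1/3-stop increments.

f/4

Shutter speed: 1/2000 → 1/1600 → 1/1250 → 1/1000 — 1 stop longer (brighter).
ISO: 8000 → 6400 → 5000 → 4000 → 3200 → 2500 — 1 2/3 stops lower (darker).
Net change so far: 2/3 stop darker. Offset with the aperture: f/5 → f/4.5 → f/4.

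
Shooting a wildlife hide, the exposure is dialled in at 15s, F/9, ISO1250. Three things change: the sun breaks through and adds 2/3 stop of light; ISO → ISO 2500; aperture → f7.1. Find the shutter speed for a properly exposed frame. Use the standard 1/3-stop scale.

Scene light: 2/3 stop brighter.
ISO: 1250 → 1600 → 2000 → 2500 — 1 stop raised (brighter).
Aperture: f/9 → f/8 → f/7.1 — 2/3 stop larger aperture (brighter).
Net so far: 2 1/3 stops brighter. Shutter speed: 15 → 13 → 10 → 8 → 6 → 5 → 4 → 3.2.

3.2 s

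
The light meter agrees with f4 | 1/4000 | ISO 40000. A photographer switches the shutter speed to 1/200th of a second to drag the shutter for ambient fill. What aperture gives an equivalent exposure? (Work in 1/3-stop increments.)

f/18

Shutter speed: 1/4000 → 1/3200 → 1/2500 → 1/2000 → 1/1600 → 1/1250 → 1/1000 → 1/800 → 1/640 → 1/500 → 1/400 → 1/320 → 1/250 → 1/200 — 4 1/3 stops longer (brighter).
Need 4 1/3 stops darker from the aperture: f/4 → f/4.5 → f/5 → f/5.6 → f/6.3 → f/7.1 → f/8 → f/9 → f/10 → f/11 → f/13 → f/14 → f/16 → f/18.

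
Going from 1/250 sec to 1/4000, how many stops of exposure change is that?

4 stops

1/250 → 1/500 → 1/1000 → 1/2000 → 1/4000 — count the steps: 4 stops.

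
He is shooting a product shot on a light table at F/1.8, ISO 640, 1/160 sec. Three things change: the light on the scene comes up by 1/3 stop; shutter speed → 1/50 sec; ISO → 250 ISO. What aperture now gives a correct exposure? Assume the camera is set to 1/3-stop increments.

Scene light: 1/3 stop brighter.
Shutter speed: 1/160 → 1/125 → 1/100 → 1/80 → 1/60 → 1/50 — 1 2/3 stops longer (brighter).
ISO: 640 → 500 → 400 → 320 → 250 — 1 1/3 stops lower (darker).
Net so far: 2/3 stop brighter. Aperture: f/1.8 → f/2 → f/2.2.

f/2.2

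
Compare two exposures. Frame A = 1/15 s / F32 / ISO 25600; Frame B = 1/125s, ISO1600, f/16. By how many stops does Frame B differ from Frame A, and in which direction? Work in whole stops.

Aperture: f/32 → f/22 → f/16 — 2 stops larger aperture (brighter).
Shutter speed: 1/15 → 1/30 → 1/60 → 1/125 — 3 stops faster (darker).
ISO: 25600 → 12800 → 6400 → 3200 → 1600 — 4 stops lower (darker).
Net: +2 −3 −4 = −5 stops.

5 stops darker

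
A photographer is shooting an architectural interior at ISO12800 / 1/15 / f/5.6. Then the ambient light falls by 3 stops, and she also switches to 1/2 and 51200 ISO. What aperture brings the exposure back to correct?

f/11

Scene light: 3 stops darker.
Shutter speed: 1/15 → 1/8 → 1/4 → 1/2 — 3 stops slower (brighter).
ISO: 12800 → 25600 → 51200 — 2 stops higher (brighter).
Net so far: 2 stops brighter. Aperture: f/5.6 → f/8 → f/11.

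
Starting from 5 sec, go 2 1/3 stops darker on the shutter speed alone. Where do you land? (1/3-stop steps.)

1 s

Shutter speed: 5 → 4 → 3.2 → 2.5 → 2 → 1.6 → 1.3 → 1 — 2 1/3 stops shorter (darker).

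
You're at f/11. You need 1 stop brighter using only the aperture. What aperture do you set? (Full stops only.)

f/8

Aperture: f/11 → f/8 — 1 stop wider (brighter).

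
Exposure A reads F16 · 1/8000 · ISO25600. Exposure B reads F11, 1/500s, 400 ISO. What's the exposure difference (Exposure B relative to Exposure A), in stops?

1 stop darker

Aperture: f/16 → f/11 — 1 stop opened up (brighter).
Shutter speed: 1/8000 → 1/4000 → 1/2000 → 1/1000 → 1/500 — 4 stops slower (brighter).
ISO: 25600 → 12800 → 6400 → 3200 → 1600 → 800 → 400 — 6 stops dropped (darker).
Net: +1 +4 −6 = −1 stop.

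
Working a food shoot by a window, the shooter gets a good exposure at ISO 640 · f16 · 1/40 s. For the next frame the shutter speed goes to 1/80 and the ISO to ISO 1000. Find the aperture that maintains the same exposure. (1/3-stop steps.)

Shutter speed: 1/40 → 1/50 → 1/60 → 1/80 — 1 stop shorter (darker).
ISO: 640 → 800 → 1000 — 2/3 stop higher (brighter).
Net change so far: 1/3 stop darker. Offset with the aperture: f/16 → f/14.

f/14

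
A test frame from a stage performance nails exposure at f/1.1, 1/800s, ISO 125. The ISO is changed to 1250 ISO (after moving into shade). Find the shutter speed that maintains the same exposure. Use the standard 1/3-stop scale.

1/8000s

ISO: 125 → 160 → 200 → 250 → 320 → 400 → 500 → 640 → 800 → 1000 → 1250 — 3 1/3 stops raised (brighter).
Need 3 1/3 stops darker from the shutter speed: 1/800 → 1/1000 → 1/1250 → 1/1600 → 1/2000 → 1/2500 → 1/3200 → 1/4000 → 1/5000 → 1/6400 → 1/8000.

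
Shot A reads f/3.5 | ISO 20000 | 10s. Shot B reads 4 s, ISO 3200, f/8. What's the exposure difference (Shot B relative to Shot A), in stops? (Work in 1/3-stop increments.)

6 1/3 stops darker

Aperture: f/3.5 → f/4 → f/4.5 → f/5 → f/5.6 → f/6.3 → f/7.1 → f/8 — 2 1/3 stops stopped down (darker).
Shutter speed: 10 → 8 → 6 → 5 → 4 — 1 1/3 stops faster (darker).
ISO: 20000 → 16000 → 12800 → 10000 → 8000 → 6400 → 5000 → 4000 → 3200 — 2 2/3 stops dropped (darker).
Net: −2 1/3 −1 1/3 −2 2/3 = −6 1/3 stops.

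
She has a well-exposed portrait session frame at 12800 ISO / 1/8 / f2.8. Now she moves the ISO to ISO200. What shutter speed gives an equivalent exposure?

ISO: 12800 → 6400 → 3200 → 1600 → 800 → 400 → 200 — 6 stops dropped (darker).
Need 6 stops brighter from the shutter speed: 1/8 → 1/4 → 1/2 → 1 → 2 → 4 → 8.

8 s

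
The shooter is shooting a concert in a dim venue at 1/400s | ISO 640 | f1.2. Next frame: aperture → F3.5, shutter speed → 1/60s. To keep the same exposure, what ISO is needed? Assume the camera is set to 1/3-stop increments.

Aperture: f/1.2 → f/1.4 → f/1.6 → f/1.8 → f/2 → f/2.2 → f/2.5 → f/2.8 → f/3.2 → f/3.5 — 3 stops narrower (darker).
Shutter speed: 1/400 → 1/320 → 1/250 → 1/200 → 1/160 → 1/125 → 1/100 → 1/80 → 1/60 — 2 2/3 stops longer (brighter).
Net change so far: 1/3 stop darker. Offset with the ISO: 640 → 800.

ISO 800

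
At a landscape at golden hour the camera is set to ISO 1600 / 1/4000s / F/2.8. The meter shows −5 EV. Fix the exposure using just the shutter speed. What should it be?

1/125s

Underexposed by 5 stops → need 5 stops brighter.
Shutter speed: 1/4000 → 1/2000 → 1/1000 → 1/500 → 1/250 → 1/125.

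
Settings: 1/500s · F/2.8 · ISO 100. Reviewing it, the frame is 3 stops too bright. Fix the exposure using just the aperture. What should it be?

f/8

Overexposed by 3 stops → need 3 stops darker.
Aperture: f/2.8 → f/4 → f/5.6 → f/8.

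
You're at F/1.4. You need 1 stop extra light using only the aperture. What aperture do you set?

f/1.0

Aperture: f/1.4 → f/1.0 — 1 stop opened up (brighter).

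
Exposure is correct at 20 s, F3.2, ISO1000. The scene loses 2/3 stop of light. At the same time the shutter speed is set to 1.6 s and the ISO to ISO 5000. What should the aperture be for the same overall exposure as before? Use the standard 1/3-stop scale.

f/1.6

Scene light: 2/3 stop darker.
Shutter speed: 20 → 15 → 13 → 10 → 8 → 6 → 5 → 4 → 3.2 → 2.5 → 2 → 1.6 — 3 2/3 stops faster (darker).
ISO: 1000 → 1250 → 1600 → 2000 → 2500 → 3200 → 4000 → 5000 — 2 1/3 stops higher (brighter).
Net so far: 2 stops darker. Aperture: f/3.2 → f/2.8 → f/2.5 → f/2.2 → f/2 → f/1.8 → f/1.6.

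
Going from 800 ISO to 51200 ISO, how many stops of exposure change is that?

6 stops

800 → 1600 → 3200 → 6400 → 12800 → 25600 → 51200 — count the steps: 6 stops.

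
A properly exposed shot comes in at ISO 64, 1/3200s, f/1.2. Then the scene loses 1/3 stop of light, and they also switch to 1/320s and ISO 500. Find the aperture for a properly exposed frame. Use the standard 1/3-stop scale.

Scene light: 1/3 stop darker.
Shutter speed: 1/3200 → 1/2500 → 1/2000 → 1/1600 → 1/1250 → 1/1000 → 1/800 → 1/640 → 1/500 → 1/400 → 1/320 — 3 1/3 stops longer (brighter).
ISO: 64 → 80 → 100 → 125 → 160 → 200 → 250 → 320 → 400 → 500 — 3 stops higher (brighter).
Net so far: 6 stops brighter. Aperture: f/1.2 → f/1.4 → f/1.6 → f/1.8 → f/2 → f/2.2 → f/2.5 → f/2.8 → f/3.2 → f/3.5 → f/4 → f/4.5 → f/5 → f/5.6 → f/6.3 → f/7.1 → f/8 → f/9 → f/10.

f/10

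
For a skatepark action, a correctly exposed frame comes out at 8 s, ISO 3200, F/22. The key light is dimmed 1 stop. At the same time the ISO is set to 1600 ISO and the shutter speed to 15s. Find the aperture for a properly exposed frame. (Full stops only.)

f/16

Scene light: 1 stop darker.
ISO: 3200 → 1600 — 1 stop dropped (darker).
Shutter speed: 8 → 15 — 1 stop longer (brighter).
Net so far: 1 stop darker. Aperture: f/22 → f/16.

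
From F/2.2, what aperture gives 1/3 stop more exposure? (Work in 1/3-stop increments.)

Aperture: f/2.2 → f/2 — 1/3 stop larger aperture (brighter).

f/2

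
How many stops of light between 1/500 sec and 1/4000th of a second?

3 stops

1/500 → 1/1000 → 1/2000 → 1/4000 — count the steps: 3 stops.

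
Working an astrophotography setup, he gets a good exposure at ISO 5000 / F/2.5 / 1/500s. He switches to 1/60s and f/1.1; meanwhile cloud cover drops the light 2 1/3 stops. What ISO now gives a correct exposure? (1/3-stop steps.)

Scene light: 2 1/3 stops darker.
Shutter speed: 1/500 → 1/400 → 1/320 → 1/250 → 1/200 → 1/160 → 1/125 → 1/100 → 1/80 → 1/60 — 3 stops longer (brighter).
Aperture: f/2.5 → f/2.2 → f/2 → f/1.8 → f/1.6 → f/1.4 → f/1.2 → f/1.1 — 2 1/3 stops opened up (brighter).
Net so far: 3 stops brighter. ISO: 5000 → 4000 → 3200 → 2500 → 2000 → 1600 → 1250 → 1000 → 800 → 640.

ISO 640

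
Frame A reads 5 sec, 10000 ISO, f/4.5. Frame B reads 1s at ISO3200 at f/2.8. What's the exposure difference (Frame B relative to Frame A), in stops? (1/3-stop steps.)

Aperture: f/4.5 → f/4 → f/3.5 → f/3.2 → f/2.8 — 1 1/3 stops wider (brighter).
Shutter speed: 5 → 4 → 3.2 → 2.5 → 2 → 1.6 → 1.3 → 1 — 2 1/3 stops shorter (darker).
ISO: 10000 → 8000 → 6400 → 5000 → 4000 → 3200 — 1 2/3 stops lower (darker).
Net: +1 1/3 −2 1/3 −1 2/3 = −2 2/3 stops.

2 2/3 stops darker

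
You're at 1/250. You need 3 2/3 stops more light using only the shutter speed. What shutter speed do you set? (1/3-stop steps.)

1/20s

Shutter speed: 1/250 → 1/200 → 1/160 → 1/125 → 1/100 → 1/80 → 1/60 → 1/50 → 1/40 → 1/30 → 1/25 → 1/20 — 3 2/3 stops slower (brighter).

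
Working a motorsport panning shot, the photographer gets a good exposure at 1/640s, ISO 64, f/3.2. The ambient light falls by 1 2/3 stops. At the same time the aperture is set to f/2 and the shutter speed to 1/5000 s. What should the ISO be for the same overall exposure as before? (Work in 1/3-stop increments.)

ISO 640

Scene light: 1 2/3 stops darker.
Aperture: f/3.2 → f/2.8 → f/2.5 → f/2.2 → f/2 — 1 1/3 stops larger aperture (brighter).
Shutter speed: 1/640 → 1/800 → 1/1000 → 1/1250 → 1/1600 → 1/2000 → 1/2500 → 1/3200 → 1/4000 → 1/5000 — 3 stops faster (darker).
Net so far: 3 1/3 stops darker. ISO: 64 → 80 → 100 → 125 → 160 → 200 → 250 → 320 → 400 → 500 → 640.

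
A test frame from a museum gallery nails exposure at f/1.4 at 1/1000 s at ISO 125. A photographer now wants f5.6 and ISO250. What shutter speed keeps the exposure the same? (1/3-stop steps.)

1/125s

Aperture: f/1.4 → f/1.6 → f/1.8 → f/2 → f/2.2 → f/2.5 → f/2.8 → f/3.2 → f/3.5 → f/4 → f/4.5 → f/5 → f/5.6 — 4 stops narrower (darker).
ISO: 125 → 160 → 200 → 250 — 1 stop raised (brighter).
Net change so far: 3 stops darker. Offset with the shutter speed: 1/1000 → 1/800 → 1/640 → 1/500 → 1/400 → 1/320 → 1/250 → 1/200 → 1/160 → 1/125.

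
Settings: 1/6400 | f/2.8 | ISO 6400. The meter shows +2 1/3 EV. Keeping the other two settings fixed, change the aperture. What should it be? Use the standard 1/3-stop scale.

Overexposed by 2 1/3 stops → need 2 1/3 stops darker.
Aperture: f/2.8 → f/3.2 → f/3.5 → f/4 → f/4.5 → f/5 → f/5.6 → f/6.3.

f/6.3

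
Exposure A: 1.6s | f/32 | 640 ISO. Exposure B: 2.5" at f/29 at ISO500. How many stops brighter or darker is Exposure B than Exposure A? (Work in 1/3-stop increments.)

2/3 stop brighter

Aperture: f/32 → f/29 — 1/3 stop opened up (brighter).
Shutter speed: 1.6 → 2 → 2.5 — 2/3 stop longer (brighter).
ISO: 640 → 500 — 1/3 stop dropped (darker).
Net: +1/3 +2/3 −1/3 = +2/3 stops.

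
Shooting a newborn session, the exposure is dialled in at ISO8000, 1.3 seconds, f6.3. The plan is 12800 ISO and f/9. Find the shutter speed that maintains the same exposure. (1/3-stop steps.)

1.6 s

ISO: 8000 → 10000 → 12800 — 2/3 stop raised (brighter).
Aperture: f/6.3 → f/7.1 → f/8 → f/9 — 1 stop stopped down (darker).
Net change so far: 1/3 stop darker. Offset with the shutter speed: 1.3 → 1.6.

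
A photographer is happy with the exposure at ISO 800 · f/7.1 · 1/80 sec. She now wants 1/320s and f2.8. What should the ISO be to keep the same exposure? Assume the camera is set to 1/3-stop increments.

Shutter speed: 1/80 → 1/100 → 1/125 → 1/160 → 1/200 → 1/250 → 1/320 — 2 stops shorter (darker).
Aperture: f/7.1 → f/6.3 → f/5.6 → f/5 → f/4.5 → f/4 → f/3.5 → f/3.2 → f/2.8 — 2 2/3 stops opened up (brighter).
Net change so far: 2/3 stop brighter. Offset with the ISO: 800 → 640 → 500.

ISO 500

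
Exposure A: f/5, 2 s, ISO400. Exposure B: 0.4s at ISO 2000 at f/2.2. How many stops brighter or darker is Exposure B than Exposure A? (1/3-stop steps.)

Aperture: f/5 → f/4.5 → f/4 → f/3.5 → f/3.2 → f/2.8 → f/2.5 → f/2.2 — 2 1/3 stops opened up (brighter).
Shutter speed: 2 → 1.6 → 1.3 → 1 → 0.8 → 0.6 → 0.5 → 0.4 — 2 1/3 stops faster (darker).
ISO: 400 → 500 → 640 → 800 → 1000 → 1250 → 1600 → 2000 — 2 1/3 stops raised (brighter).
Net: +2 1/3 −2 1/3 +2 1/3 = +2 1/3 stops.

2 1/3 stops brighter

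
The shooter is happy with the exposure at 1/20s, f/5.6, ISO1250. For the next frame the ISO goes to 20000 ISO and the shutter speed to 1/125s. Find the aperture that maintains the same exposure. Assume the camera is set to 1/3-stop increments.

ISO: 1250 → 1600 → 2000 → 2500 → 3200 → 4000 → 5000 → 6400 → 8000 → 10000 → 12800 → 16000 → 20000 — 4 stops higher (brighter).
Shutter speed: 1/20 → 1/25 → 1/30 → 1/40 → 1/50 → 1/60 → 1/80 → 1/100 → 1/125 — 2 2/3 stops faster (darker).
Net change so far: 1 1/3 stops brighter. Offset with the aperture: f/5.6 → f/6.3 → f/7.1 → f/8 → f/9.

f/9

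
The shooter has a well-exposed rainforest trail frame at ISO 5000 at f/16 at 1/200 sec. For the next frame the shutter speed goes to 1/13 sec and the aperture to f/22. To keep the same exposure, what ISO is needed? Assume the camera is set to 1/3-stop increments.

Shutter speed: 1/200 → 1/160 → 1/125 → 1/100 → 1/80 → 1/60 → 1/50 → 1/40 → 1/30 → 1/25 → 1/20 → 1/15 → 1/13 — 4 stops slower (brighter).
Aperture: f/16 → f/18 → f/20 → f/22 — 1 stop narrower (darker).
Net change so far: 3 stops brighter. Offset with the ISO: 5000 → 4000 → 3200 → 2500 → 2000 → 1600 → 1250 → 1000 → 800 → 640.

ISO 640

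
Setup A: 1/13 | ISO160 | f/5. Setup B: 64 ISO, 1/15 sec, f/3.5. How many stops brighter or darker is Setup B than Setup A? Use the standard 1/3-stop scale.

2/3 stop darker

Aperture: f/5 → f/4.5 → f/4 → f/3.5 — 1 stop wider (brighter).
Shutter speed: 1/13 → 1/15 — 1/3 stop shorter (darker).
ISO: 160 → 125 → 100 → 80 → 64 — 1 1/3 stops dropped (darker).
Net: +1 −1/3 −1 1/3 = −2/3 stops.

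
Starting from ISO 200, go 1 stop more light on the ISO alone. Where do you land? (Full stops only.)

ISO 400

ISO: 200 → 400 — 1 stop raised (brighter).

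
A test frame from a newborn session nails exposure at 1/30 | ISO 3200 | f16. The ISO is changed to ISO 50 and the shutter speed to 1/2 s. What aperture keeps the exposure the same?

ISO: 3200 → 1600 → 800 → 400 → 200 → 100 → 50 — 6 stops dropped (darker).
Shutter speed: 1/30 → 1/15 → 1/8 → 1/4 → 1/2 — 4 stops longer (brighter).
Net change so far: 2 stops darker. Offset with the aperture: f/16 → f/11 → f/8.

f/8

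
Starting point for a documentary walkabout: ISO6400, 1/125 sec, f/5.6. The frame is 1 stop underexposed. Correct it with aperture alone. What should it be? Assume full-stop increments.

f/4

Underexposed by 1 stop → need 1 stop brighter.
Aperture: f/5.6 → f/4.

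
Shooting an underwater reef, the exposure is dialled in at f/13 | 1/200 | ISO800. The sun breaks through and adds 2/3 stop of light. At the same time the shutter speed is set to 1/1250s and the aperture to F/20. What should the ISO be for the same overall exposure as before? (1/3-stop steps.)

ISO 8000

Scene light: 2/3 stop brighter.
Shutter speed: 1/200 → 1/250 → 1/320 → 1/400 → 1/500 → 1/640 → 1/800 → 1/1000 → 1/1250 — 2 2/3 stops faster (darker).
Aperture: f/13 → f/14 → f/16 → f/18 → f/20 — 1 1/3 stops narrower (darker).
Net so far: 3 1/3 stops darker. ISO: 800 → 1000 → 1250 → 1600 → 2000 → 2500 → 3200 → 4000 → 5000 → 6400 → 8000.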